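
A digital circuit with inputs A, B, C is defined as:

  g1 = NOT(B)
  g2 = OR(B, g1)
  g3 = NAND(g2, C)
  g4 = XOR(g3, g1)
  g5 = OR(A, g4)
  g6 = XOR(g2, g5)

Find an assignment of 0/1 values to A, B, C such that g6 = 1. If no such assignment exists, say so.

A=0 B=0 C=0

g6 = XOR(g2, g5) must be 1, so g2 and g5 differ.
Check with A=0 B=0 C=0:
g1 = NOT(B) = NOT 0 = 1
g2 = OR(B, g1) = OR(0, 1) = 1
g3 = NAND(g2, C) = NAND(1, 0) = 1
g4 = XOR(g3, g1) = XOR(1, 1) = 0
g5 = OR(A, g4) = OR(0, 0) = 0
g6 = XOR(g2, g5) = XOR(1, 0) = 1
So g6 = 1 as required.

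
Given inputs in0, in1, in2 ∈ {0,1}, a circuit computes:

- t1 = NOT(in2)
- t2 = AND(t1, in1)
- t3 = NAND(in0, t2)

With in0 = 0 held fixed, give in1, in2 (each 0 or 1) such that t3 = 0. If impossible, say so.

With in0 = 0 fixed, none of the 4 settings of in1, in2 give t3 = 0.
For example, with in1=0, in2=0:
t1 = NOT(in2) = NOT 0 = 1
t2 = AND(t1, in1) = AND(1, 0) = 0
t3 = NAND(in0, t2) = NAND(0, 0) = 1
giving t3 = 1 ≠ 0.

no solution exists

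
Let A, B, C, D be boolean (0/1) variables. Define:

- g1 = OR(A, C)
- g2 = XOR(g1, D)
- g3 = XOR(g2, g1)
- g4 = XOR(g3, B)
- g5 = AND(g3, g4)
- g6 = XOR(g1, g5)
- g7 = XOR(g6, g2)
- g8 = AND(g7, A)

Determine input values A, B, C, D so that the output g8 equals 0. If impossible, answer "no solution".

A=1 B=0 C=0 D=0

g8 = AND(g7, A) must be 0, so at least one of g7, A is 0.
Check with A=1 B=0 C=0 D=0:
g1 = OR(A, C) = OR(1, 0) = 1
g2 = XOR(g1, D) = XOR(1, 0) = 1
g3 = XOR(g2, g1) = XOR(1, 1) = 0
g4 = XOR(g3, B) = XOR(0, 0) = 0
g5 = AND(g3, g4) = AND(0, 0) = 0
g6 = XOR(g1, g5) = XOR(1, 0) = 1
g7 = XOR(g6, g2) = XOR(1, 1) = 0
g8 = AND(g7, A) = AND(0, 1) = 0
So g8 = 0 as required.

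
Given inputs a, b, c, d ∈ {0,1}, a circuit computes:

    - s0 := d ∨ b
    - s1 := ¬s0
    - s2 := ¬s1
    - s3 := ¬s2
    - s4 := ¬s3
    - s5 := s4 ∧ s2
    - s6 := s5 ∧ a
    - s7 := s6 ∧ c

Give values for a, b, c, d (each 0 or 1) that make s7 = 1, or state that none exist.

Check with a=1, b=0, c=1, d=1:
s0 = d ∨ b = 1 ∨ 0 = 1
s1 = ¬s0 = ¬1 = 0
s2 = ¬s1 = ¬0 = 1
s3 = ¬s2 = ¬1 = 0
s4 = ¬s3 = ¬0 = 1
s5 = s4 ∧ s2 = 1 ∧ 1 = 1
s6 = s5 ∧ a = 1 ∧ 1 = 1
s7 = s6 ∧ c = 1 ∧ 1 = 1
So s7 = 1 as required.

a=1, b=0, c=1, d=1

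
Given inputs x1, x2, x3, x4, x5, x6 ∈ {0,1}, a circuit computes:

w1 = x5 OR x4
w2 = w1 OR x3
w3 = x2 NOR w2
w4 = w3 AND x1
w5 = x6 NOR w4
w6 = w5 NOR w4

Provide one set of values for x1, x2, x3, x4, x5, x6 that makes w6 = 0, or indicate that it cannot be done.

x1=1, x2=0, x3=0, x4=0, x5=0, x6=1

w6 = w5 NOR w4 must be 0, so at least one of w5, w4 is 1.
Check with x1=1, x2=0, x3=0, x4=0, x5=0, x6=1:
w1 = x5 OR x4 = 0 OR 0 = 0
w2 = w1 OR x3 = 0 OR 0 = 0
w3 = x2 NOR w2 = 0 NOR 0 = 1
w4 = w3 AND x1 = 1 AND 1 = 1
w5 = x6 NOR w4 = 1 NOR 1 = 0
w6 = w5 NOR w4 = 0 NOR 1 = 0
So w6 = 0 as required.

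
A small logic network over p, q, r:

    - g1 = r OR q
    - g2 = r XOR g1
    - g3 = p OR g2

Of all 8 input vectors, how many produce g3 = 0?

g3 = p OR g2 must be 0, so both p = 0 and g2 = 0.
Satisfying assignments:
  p=0, q=0, r=0
  p=0, q=0, r=1
  p=0, q=1, r=1

3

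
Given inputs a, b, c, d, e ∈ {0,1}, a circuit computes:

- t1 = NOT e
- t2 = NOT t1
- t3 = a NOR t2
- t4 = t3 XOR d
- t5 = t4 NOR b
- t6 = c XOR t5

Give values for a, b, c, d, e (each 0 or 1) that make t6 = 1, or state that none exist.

a=0, b=0, c=1, d=0, e=0

t6 = c XOR t5 must be 1, so c and t5 differ.
Check with a=0, b=0, c=1, d=0, e=0:
t1 = NOT e = NOT 0 = 1
t2 = NOT t1 = NOT 1 = 0
t3 = a NOR t2 = 0 NOR 0 = 1
t4 = t3 XOR d = 1 XOR 0 = 1
t5 = t4 NOR b = 1 NOR 0 = 0
t6 = c XOR t5 = 1 XOR 0 = 1
So t6 = 1 as required.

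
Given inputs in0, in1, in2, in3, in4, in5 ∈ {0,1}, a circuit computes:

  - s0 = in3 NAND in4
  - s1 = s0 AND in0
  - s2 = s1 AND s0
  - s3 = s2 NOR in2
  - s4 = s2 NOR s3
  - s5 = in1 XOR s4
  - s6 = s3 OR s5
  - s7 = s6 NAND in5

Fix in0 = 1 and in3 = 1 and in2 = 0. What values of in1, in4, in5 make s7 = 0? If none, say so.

in1=1, in4=1, in5=1

s7 = s6 NAND in5 must be 0, so both s6 = 1 and in5 = 1.
s6 = s3 OR s5 must be 1, so at least one of s3, s5 is 1.
Check with in0 = 1 and in3 = 1 and in2 = 0 and in1=1, in4=1, in5=1:
s0 = in3 NAND in4 = 1 NAND 1 = 0
s1 = s0 AND in0 = 0 AND 1 = 0
s2 = s1 AND s0 = 0 AND 0 = 0
s3 = s2 NOR in2 = 0 NOR 0 = 1
s4 = s2 NOR s3 = 0 NOR 1 = 0
s5 = in1 XOR s4 = 1 XOR 0 = 1
s6 = s3 OR s5 = 1 OR 1 = 1
s7 = s6 NAND in5 = 1 NAND 1 = 0
So s7 = 0.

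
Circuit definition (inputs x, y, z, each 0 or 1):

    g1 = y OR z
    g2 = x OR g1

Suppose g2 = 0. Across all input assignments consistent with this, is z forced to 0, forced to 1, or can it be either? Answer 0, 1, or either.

0

g2 = x OR g1 must be 0, so both x = 0 and g1 = 0.
Every assignment with g2 = 0 has z = 0; there are 1 such assignment(s).
  x=0, y=0, z=0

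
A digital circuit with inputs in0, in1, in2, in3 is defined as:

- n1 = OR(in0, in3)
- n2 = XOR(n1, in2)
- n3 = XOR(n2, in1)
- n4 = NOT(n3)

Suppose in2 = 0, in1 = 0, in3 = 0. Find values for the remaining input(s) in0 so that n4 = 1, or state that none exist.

in0=0

n4 = NOT(n3) must be 1, so n3 = 0.
Check with in2 = 0, in1 = 0, in3 = 0 and in0=0:
n1 = OR(in0, in3) = OR(0, 0) = 0
n2 = XOR(n1, in2) = XOR(0, 0) = 0
n3 = XOR(n2, in1) = XOR(0, 0) = 0
n4 = NOT(n3) = NOT 0 = 1
So n4 = 1.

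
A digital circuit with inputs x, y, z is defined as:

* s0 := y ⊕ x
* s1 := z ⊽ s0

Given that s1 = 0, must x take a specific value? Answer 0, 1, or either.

Both values of x occur among assignments with s1 = 0:
  x=0: x=0, y=0, z=1
  x=1: x=1, y=0, z=0

either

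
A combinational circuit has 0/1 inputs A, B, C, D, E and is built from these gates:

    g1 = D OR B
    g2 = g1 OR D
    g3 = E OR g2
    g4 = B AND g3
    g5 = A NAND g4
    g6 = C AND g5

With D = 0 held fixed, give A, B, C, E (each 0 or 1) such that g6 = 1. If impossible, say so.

g6 = C AND g5 must be 1, so both C = 1 and g5 = 1.
g5 = A NAND g4 must be 1, so at least one of A, g4 is 0.
Check with D = 0 and A=0, B=0, C=1, E=1:
g1 = D OR B = 0 OR 0 = 0
g2 = g1 OR D = 0 OR 0 = 0
g3 = E OR g2 = 1 OR 0 = 1
g4 = B AND g3 = 0 AND 1 = 0
g5 = A NAND g4 = 0 NAND 0 = 1
g6 = C AND g5 = 1 AND 1 = 1
So g6 = 1.

A=0, B=0, C=1, E=1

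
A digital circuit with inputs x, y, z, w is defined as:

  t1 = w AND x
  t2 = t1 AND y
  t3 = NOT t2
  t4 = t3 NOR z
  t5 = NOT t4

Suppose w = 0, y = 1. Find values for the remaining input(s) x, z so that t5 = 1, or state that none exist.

x=1 z=0

t5 = NOT t4 must be 1, so t4 = 0.
t4 = t3 NOR z must be 0, so at least one of t3, z is 1.
Check with w = 0, y = 1 and x=1, z=0:
t1 = w AND x = 0 AND 1 = 0
t2 = t1 AND y = 0 AND 1 = 0
t3 = NOT t2 = NOT 0 = 1
t4 = t3 NOR z = 1 NOR 0 = 0
t5 = NOT t4 = NOT 0 = 1
So t5 = 1.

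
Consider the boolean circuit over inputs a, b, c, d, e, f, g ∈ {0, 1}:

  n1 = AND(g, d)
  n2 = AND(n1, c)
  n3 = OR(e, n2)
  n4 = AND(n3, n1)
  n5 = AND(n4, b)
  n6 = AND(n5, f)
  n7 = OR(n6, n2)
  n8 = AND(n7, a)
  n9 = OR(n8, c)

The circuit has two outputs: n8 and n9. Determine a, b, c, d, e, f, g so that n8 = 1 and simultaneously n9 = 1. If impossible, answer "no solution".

Check with a=1 b=1 c=1 d=1 e=0 f=0 g=1:
n1 = AND(g, d) = AND(1, 1) = 1
n2 = AND(n1, c) = AND(1, 1) = 1
n3 = OR(e, n2) = OR(0, 1) = 1
n4 = AND(n3, n1) = AND(1, 1) = 1
n5 = AND(n4, b) = AND(1, 1) = 1
n6 = AND(n5, f) = AND(1, 0) = 0
n7 = OR(n6, n2) = OR(0, 1) = 1
n8 = AND(n7, a) = AND(1, 1) = 1
n9 = OR(n8, c) = OR(1, 1) = 1
So n8 = 1 and n9 = 1.

a=1 b=1 c=1 d=1 e=0 f=0 g=1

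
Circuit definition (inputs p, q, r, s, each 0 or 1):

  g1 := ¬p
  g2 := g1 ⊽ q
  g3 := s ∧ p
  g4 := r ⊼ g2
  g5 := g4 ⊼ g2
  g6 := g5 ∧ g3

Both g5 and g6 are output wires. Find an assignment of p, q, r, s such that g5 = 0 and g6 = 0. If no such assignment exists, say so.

p=1, q=0, r=0, s=1

Check with p=1, q=0, r=0, s=1:
g1 = ¬p = ¬1 = 0
g2 = g1 ⊽ q = 0 ⊽ 0 = 1
g3 = s ∧ p = 1 ∧ 1 = 1
g4 = r ⊼ g2 = 0 ⊼ 1 = 1
g5 = g4 ⊼ g2 = 1 ⊼ 1 = 0
g6 = g5 ∧ g3 = 0 ∧ 1 = 0
So g5 = 0 and g6 = 0.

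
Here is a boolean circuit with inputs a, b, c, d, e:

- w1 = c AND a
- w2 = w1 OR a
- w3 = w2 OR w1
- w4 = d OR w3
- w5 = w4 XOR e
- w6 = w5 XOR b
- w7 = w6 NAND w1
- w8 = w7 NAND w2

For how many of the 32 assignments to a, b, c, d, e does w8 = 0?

12

w8 = w7 NAND w2 must be 0, so both w7 = 1 and w2 = 1.
w7 = w6 NAND w1 must be 1, so at least one of w6, w1 is 0.
Enumerating the 32 input combinations, 12 give w8 = 0 and 20 give w8 = 1.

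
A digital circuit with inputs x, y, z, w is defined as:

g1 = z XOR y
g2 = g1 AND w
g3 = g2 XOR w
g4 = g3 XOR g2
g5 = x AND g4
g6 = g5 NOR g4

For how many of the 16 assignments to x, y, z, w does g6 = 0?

8

g6 = g5 NOR g4 must be 0, so at least one of g5, g4 is 1.
Enumerating the 16 input combinations, 8 give g6 = 0 and 8 give g6 = 1.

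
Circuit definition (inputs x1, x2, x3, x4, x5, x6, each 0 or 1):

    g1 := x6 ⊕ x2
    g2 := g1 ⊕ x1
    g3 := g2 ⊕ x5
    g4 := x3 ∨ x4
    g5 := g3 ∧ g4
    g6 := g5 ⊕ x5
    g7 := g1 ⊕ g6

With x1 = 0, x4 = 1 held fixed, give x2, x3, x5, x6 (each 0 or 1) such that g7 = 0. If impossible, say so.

x2=0 x3=0 x5=0 x6=0

g7 = g1 ⊕ g6 must be 0, so g1 and g6 are equal.
Check with x1 = 0, x4 = 1 and x2=0, x3=0, x5=0, x6=0:
g1 = x6 ⊕ x2 = 0 ⊕ 0 = 0
g2 = g1 ⊕ x1 = 0 ⊕ 0 = 0
g3 = g2 ⊕ x5 = 0 ⊕ 0 = 0
g4 = x3 ∨ x4 = 0 ∨ 1 = 1
g5 = g3 ∧ g4 = 0 ∧ 1 = 0
g6 = g5 ⊕ x5 = 0 ⊕ 0 = 0
g7 = g1 ⊕ g6 = 0 ⊕ 0 = 0
So g7 = 0.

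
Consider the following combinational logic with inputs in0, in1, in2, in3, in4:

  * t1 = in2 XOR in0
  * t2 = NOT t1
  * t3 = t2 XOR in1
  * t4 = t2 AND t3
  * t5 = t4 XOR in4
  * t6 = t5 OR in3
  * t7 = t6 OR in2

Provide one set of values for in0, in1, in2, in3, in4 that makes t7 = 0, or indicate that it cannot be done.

Check with in0=0, in1=1, in2=0, in3=0, in4=0:
t1 = in2 XOR in0 = 0 XOR 0 = 0
t2 = NOT t1 = NOT 0 = 1
t3 = t2 XOR in1 = 1 XOR 1 = 0
t4 = t2 AND t3 = 1 AND 0 = 0
t5 = t4 XOR in4 = 0 XOR 0 = 0
t6 = t5 OR in3 = 0 OR 0 = 0
t7 = t6 OR in2 = 0 OR 0 = 0
So t7 = 0 as required.

in0=0, in1=1, in2=0, in3=0, in4=0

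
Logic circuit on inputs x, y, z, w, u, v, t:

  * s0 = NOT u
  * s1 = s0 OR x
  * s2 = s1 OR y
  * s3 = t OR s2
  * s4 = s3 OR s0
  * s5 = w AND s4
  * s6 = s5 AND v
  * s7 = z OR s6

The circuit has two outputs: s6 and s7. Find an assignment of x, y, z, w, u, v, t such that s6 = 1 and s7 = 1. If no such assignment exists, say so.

x=1, y=1, z=0, w=1, u=1, v=1, t=1

Check with x=1, y=1, z=0, w=1, u=1, v=1, t=1:
s0 = NOT u = NOT 1 = 0
s1 = s0 OR x = 0 OR 1 = 1
s2 = s1 OR y = 1 OR 1 = 1
s3 = t OR s2 = 1 OR 1 = 1
s4 = s3 OR s0 = 1 OR 0 = 1
s5 = w AND s4 = 1 AND 1 = 1
s6 = s5 AND v = 1 AND 1 = 1
s7 = z OR s6 = 0 OR 1 = 1
So s6 = 1 and s7 = 1.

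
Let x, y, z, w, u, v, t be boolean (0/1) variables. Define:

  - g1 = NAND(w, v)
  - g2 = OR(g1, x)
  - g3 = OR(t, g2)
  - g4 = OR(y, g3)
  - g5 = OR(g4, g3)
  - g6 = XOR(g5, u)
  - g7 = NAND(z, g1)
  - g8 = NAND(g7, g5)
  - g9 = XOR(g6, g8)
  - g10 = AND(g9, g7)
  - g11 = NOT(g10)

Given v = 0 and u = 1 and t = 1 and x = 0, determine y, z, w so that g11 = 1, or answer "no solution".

y=1, z=1, w=0

Check with v = 0 and u = 1 and t = 1 and x = 0 and y=1, z=1, w=0:
g1 = NAND(w, v) = NAND(0, 0) = 1
g2 = OR(g1, x) = OR(1, 0) = 1
g3 = OR(t, g2) = OR(1, 1) = 1
g4 = OR(y, g3) = OR(1, 1) = 1
g5 = OR(g4, g3) = OR(1, 1) = 1
g6 = XOR(g5, u) = XOR(1, 1) = 0
g7 = NAND(z, g1) = NAND(1, 1) = 0
g8 = NAND(g7, g5) = NAND(0, 1) = 1
g9 = XOR(g6, g8) = XOR(0, 1) = 1
g10 = AND(g9, g7) = AND(1, 0) = 0
g11 = NOT(g10) = NOT 0 = 1
So g11 = 1.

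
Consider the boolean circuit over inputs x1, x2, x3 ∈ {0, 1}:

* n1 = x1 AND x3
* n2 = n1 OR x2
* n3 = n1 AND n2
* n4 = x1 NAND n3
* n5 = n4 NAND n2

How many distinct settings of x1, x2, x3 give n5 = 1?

n5 = n4 NAND n2 must be 1, so at least one of n4, n2 is 0.
Enumerating the 8 input combinations, 5 give n5 = 1 and 3 give n5 = 0.

5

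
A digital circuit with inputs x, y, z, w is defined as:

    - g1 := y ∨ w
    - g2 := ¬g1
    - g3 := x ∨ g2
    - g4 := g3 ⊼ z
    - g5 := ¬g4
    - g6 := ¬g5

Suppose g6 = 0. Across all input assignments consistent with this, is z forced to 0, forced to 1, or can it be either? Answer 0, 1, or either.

g6 = ¬g5 must be 0, so g5 = 1.
Every assignment with g6 = 0 has z = 1; there are 5 such assignment(s).

1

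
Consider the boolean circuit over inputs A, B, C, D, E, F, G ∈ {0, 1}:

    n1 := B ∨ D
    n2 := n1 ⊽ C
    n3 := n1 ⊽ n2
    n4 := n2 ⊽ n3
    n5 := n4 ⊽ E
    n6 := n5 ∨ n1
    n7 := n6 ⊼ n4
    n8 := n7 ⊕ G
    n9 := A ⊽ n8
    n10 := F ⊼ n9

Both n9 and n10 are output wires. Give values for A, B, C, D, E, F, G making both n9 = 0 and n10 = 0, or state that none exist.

Across all 128 input combinations, none give both n9 = 0 and n10 = 0.

no solution exists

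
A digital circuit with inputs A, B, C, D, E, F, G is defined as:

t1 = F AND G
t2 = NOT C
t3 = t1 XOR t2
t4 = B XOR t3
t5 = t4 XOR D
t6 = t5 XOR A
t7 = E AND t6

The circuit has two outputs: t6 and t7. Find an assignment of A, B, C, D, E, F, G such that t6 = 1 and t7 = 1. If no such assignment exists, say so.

Check with A=0 B=1 C=0 D=1 E=1 F=0 G=1:
t1 = F AND G = 0 AND 1 = 0
t2 = NOT C = NOT 0 = 1
t3 = t1 XOR t2 = 0 XOR 1 = 1
t4 = B XOR t3 = 1 XOR 1 = 0
t5 = t4 XOR D = 0 XOR 1 = 1
t6 = t5 XOR A = 1 XOR 0 = 1
t7 = E AND t6 = 1 AND 1 = 1
So t6 = 1 and t7 = 1.

A=0 B=1 C=0 D=1 E=1 F=0 G=1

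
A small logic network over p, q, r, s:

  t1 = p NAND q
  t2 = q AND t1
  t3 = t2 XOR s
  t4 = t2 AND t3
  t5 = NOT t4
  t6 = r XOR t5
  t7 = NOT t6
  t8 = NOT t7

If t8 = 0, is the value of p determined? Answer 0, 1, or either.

either

Both values of p occur among assignments with t8 = 0:
  p=0: p=0, q=0, r=1, s=0
  p=1: p=1, q=0, r=1, s=0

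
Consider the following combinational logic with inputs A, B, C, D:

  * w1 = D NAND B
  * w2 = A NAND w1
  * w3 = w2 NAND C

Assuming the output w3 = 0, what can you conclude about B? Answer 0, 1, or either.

either

Both values of B occur among assignments with w3 = 0:
  B=0: A=0, B=0, C=1, D=0
  B=1: A=0, B=1, C=1, D=0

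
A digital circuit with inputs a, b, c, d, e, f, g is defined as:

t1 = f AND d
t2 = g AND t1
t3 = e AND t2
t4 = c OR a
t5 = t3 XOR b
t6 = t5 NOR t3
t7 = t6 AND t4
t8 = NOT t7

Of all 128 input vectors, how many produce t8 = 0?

45

t8 = NOT t7 must be 0, so t7 = 1.
t7 = t6 AND t4 must be 1, so both t6 = 1 and t4 = 1.
Enumerating the 128 input combinations, 45 give t8 = 0 and 83 give t8 = 1.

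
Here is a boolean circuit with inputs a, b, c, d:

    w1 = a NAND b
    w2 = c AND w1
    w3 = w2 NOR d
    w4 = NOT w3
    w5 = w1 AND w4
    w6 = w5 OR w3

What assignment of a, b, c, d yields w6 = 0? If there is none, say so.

a=1 b=1 c=0 d=1

Check with a=1 b=1 c=0 d=1:
w1 = a NAND b = 1 NAND 1 = 0
w2 = c AND w1 = 0 AND 0 = 0
w3 = w2 NOR d = 0 NOR 1 = 0
w4 = NOT w3 = NOT 0 = 1
w5 = w1 AND w4 = 0 AND 1 = 0
w6 = w5 OR w3 = 0 OR 0 = 0
So w6 = 0 as required.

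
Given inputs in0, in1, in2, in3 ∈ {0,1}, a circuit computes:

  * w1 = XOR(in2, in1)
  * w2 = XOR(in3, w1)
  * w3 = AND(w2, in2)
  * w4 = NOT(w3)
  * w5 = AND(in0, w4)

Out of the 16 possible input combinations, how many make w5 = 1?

6

w5 = AND(in0, w4) must be 1, so both in0 = 1 and w4 = 1.
w4 = NOT(w3) must be 1, so w3 = 0.
Satisfying assignments:
  in0=1, in1=0, in2=0, in3=0
  in0=1, in1=0, in2=0, in3=1
  in0=1, in1=0, in2=1, in3=1
  in0=1, in1=1, in2=0, in3=0
  in0=1, in1=1, in2=0, in3=1
  in0=1, in1=1, in2=1, in3=0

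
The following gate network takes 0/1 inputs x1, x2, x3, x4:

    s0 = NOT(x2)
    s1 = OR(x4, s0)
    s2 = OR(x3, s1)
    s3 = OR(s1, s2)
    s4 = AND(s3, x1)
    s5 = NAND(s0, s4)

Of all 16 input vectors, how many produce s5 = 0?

s5 = NAND(s0, s4) must be 0, so both s0 = 1 and s4 = 1.
Satisfying assignments:
  x1=1, x2=0, x3=0, x4=0
  x1=1, x2=0, x3=0, x4=1
  x1=1, x2=0, x3=1, x4=0
  x1=1, x2=0, x3=1, x4=1

4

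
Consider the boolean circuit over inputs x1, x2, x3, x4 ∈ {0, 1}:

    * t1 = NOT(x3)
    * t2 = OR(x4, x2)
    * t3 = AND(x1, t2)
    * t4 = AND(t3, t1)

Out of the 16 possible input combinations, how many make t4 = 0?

t4 = AND(t3, t1) must be 0, so at least one of t3, t1 is 0.
Enumerating the 16 input combinations, 13 give t4 = 0 and 3 give t4 = 1.

13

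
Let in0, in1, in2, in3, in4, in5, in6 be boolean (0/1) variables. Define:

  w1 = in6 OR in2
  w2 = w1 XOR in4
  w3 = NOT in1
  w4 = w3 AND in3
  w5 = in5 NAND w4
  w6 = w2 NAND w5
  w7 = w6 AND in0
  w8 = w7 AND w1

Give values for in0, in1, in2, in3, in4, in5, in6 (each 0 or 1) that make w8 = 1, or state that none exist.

in0=1, in1=0, in2=1, in3=1, in4=0, in5=1, in6=1

Check with in0=1, in1=0, in2=1, in3=1, in4=0, in5=1, in6=1:
w1 = in6 OR in2 = 1 OR 1 = 1
w2 = w1 XOR in4 = 1 XOR 0 = 1
w3 = NOT in1 = NOT 0 = 1
w4 = w3 AND in3 = 1 AND 1 = 1
w5 = in5 NAND w4 = 1 NAND 1 = 0
w6 = w2 NAND w5 = 1 NAND 0 = 1
w7 = w6 AND in0 = 1 AND 1 = 1
w8 = w7 AND w1 = 1 AND 1 = 1
So w8 = 1 as required.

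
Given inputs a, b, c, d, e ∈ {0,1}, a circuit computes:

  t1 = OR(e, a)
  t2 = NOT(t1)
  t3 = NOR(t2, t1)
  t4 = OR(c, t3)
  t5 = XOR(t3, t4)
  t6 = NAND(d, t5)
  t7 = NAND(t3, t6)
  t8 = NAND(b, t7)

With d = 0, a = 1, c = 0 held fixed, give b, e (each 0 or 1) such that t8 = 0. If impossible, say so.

Check with d = 0, a = 1, c = 0 and b=1, e=1:
t1 = OR(e, a) = OR(1, 1) = 1
t2 = NOT(t1) = NOT 1 = 0
t3 = NOR(t2, t1) = NOR(0, 1) = 0
t4 = OR(c, t3) = OR(0, 0) = 0
t5 = XOR(t3, t4) = XOR(0, 0) = 0
t6 = NAND(d, t5) = NAND(0, 0) = 1
t7 = NAND(t3, t6) = NAND(0, 1) = 1
t8 = NAND(b, t7) = NAND(1, 1) = 0
So t8 = 0.

b=1, e=1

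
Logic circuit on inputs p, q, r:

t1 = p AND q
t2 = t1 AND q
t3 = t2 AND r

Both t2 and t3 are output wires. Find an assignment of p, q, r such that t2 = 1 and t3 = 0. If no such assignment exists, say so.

Check with p=1, q=1, r=0:
t1 = p AND q = 1 AND 1 = 1
t2 = t1 AND q = 1 AND 1 = 1
t3 = t2 AND r = 1 AND 0 = 0
So t2 = 1 and t3 = 0.

p=1, q=1, r=0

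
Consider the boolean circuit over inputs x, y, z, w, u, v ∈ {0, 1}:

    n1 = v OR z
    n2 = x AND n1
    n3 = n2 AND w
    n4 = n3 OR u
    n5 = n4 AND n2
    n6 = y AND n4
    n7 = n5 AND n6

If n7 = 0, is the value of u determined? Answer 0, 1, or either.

either

Both values of u occur among assignments with n7 = 0:
  u=0: x=0, y=0, z=0, w=0, u=0, v=0
  u=1: x=0, y=0, z=0, w=0, u=1, v=0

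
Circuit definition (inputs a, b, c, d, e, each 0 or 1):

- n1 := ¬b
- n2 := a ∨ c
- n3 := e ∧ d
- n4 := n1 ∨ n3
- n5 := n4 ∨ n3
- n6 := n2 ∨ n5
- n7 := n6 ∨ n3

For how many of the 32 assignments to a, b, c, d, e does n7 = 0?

n7 = n6 ∨ n3 must be 0, so both n6 = 0 and n3 = 0.
n6 = n2 ∨ n5 must be 0, so both n2 = 0 and n5 = 0.
Satisfying assignments:
  a=0, b=1, c=0, d=0, e=0
  a=0, b=1, c=0, d=0, e=1
  a=0, b=1, c=0, d=1, e=0

3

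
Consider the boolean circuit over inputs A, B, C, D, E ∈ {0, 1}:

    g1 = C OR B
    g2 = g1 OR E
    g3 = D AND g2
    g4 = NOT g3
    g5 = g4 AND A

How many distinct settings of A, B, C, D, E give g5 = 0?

23

g5 = g4 AND A must be 0, so at least one of g4, A is 0.
Enumerating the 32 input combinations, 23 give g5 = 0 and 9 give g5 = 1.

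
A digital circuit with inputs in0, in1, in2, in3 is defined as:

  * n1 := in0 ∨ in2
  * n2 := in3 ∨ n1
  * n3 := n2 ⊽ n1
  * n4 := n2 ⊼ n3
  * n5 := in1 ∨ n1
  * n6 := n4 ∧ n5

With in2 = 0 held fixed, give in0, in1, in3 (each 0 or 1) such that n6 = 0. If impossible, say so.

Check with in2 = 0 and in0=0, in1=0, in3=0:
n1 = in0 ∨ in2 = 0 ∨ 0 = 0
n2 = in3 ∨ n1 = 0 ∨ 0 = 0
n3 = n2 ⊽ n1 = 0 ⊽ 0 = 1
n4 = n2 ⊼ n3 = 0 ⊼ 1 = 1
n5 = in1 ∨ n1 = 0 ∨ 0 = 0
n6 = n4 ∧ n5 = 1 ∧ 0 = 0
So n6 = 0.

in0=0, in1=0, in3=0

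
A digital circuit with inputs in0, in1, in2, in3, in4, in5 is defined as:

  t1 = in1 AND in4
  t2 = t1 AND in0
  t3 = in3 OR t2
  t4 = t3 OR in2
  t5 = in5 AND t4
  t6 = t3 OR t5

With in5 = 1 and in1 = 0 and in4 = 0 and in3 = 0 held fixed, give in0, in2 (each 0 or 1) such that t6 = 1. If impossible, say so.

t6 = t3 OR t5 must be 1, so at least one of t3, t5 is 1.
Check with in5 = 1 and in1 = 0 and in4 = 0 and in3 = 0 and in0=0, in2=1:
t1 = in1 AND in4 = 0 AND 0 = 0
t2 = t1 AND in0 = 0 AND 0 = 0
t3 = in3 OR t2 = 0 OR 0 = 0
t4 = t3 OR in2 = 0 OR 1 = 1
t5 = in5 AND t4 = 1 AND 1 = 1
t6 = t3 OR t5 = 0 OR 1 = 1
So t6 = 1.

in0=0, in2=1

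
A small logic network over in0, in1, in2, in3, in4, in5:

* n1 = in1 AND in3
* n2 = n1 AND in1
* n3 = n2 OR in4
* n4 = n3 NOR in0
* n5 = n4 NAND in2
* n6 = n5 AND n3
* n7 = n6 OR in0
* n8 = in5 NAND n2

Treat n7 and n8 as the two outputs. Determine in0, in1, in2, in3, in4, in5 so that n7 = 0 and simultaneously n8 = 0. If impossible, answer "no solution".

Across all 64 input combinations, none give both n7 = 0 and n8 = 0.

no solution exists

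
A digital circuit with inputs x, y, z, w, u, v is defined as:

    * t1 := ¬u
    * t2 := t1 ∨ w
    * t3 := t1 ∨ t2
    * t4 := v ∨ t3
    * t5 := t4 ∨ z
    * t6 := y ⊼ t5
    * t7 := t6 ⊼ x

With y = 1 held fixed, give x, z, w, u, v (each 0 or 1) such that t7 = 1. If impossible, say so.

Check with y = 1 and x=0, z=0, w=1, u=0, v=0:
t1 = ¬u = ¬0 = 1
t2 = t1 ∨ w = 1 ∨ 1 = 1
t3 = t1 ∨ t2 = 1 ∨ 1 = 1
t4 = v ∨ t3 = 0 ∨ 1 = 1
t5 = t4 ∨ z = 1 ∨ 0 = 1
t6 = y ⊼ t5 = 1 ⊼ 1 = 0
t7 = t6 ⊼ x = 0 ⊼ 0 = 1
So t7 = 1.

x=0 z=0 w=1 u=0 v=0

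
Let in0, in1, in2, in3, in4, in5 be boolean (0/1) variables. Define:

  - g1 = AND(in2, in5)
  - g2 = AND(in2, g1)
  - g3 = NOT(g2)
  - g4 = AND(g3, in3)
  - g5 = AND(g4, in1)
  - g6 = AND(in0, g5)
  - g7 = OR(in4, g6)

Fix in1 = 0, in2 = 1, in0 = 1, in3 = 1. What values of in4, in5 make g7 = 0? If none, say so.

in4=0 in5=0

g7 = OR(in4, g6) must be 0, so both in4 = 0 and g6 = 0.
Check with in1 = 0, in2 = 1, in0 = 1, in3 = 1 and in4=0, in5=0:
g1 = AND(in2, in5) = AND(1, 0) = 0
g2 = AND(in2, g1) = AND(1, 0) = 0
g3 = NOT(g2) = NOT 0 = 1
g4 = AND(g3, in3) = AND(1, 1) = 1
g5 = AND(g4, in1) = AND(1, 0) = 0
g6 = AND(in0, g5) = AND(1, 0) = 0
g7 = OR(in4, g6) = OR(0, 0) = 0
So g7 = 0.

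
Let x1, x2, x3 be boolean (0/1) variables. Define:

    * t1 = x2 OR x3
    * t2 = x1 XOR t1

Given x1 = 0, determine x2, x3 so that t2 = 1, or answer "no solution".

t2 = x1 XOR t1 must be 1, so x1 and t1 differ.
Check with x1 = 0 and x2=1, x3=0:
t1 = x2 OR x3 = 1 OR 0 = 1
t2 = x1 XOR t1 = 0 XOR 1 = 1
So t2 = 1.

x2=1 x3=0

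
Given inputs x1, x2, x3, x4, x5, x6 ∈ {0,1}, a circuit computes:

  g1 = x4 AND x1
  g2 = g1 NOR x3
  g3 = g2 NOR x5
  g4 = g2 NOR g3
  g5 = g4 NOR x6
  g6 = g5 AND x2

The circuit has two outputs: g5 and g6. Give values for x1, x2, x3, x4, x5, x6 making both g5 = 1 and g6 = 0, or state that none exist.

Check with x1=1 x2=0 x3=0 x4=0 x5=1 x6=0:
g1 = x4 AND x1 = 0 AND 1 = 0
g2 = g1 NOR x3 = 0 NOR 0 = 1
g3 = g2 NOR x5 = 1 NOR 1 = 0
g4 = g2 NOR g3 = 1 NOR 0 = 0
g5 = g4 NOR x6 = 0 NOR 0 = 1
g6 = g5 AND x2 = 1 AND 0 = 0
So g5 = 1 and g6 = 0.

x1=1 x2=0 x3=0 x4=0 x5=1 x6=0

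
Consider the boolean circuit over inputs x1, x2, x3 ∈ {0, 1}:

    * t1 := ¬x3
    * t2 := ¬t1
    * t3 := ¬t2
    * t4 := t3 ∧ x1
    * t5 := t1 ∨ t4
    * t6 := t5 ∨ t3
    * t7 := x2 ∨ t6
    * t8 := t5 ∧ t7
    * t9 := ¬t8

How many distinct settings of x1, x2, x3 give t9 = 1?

t9 = ¬t8 must be 1, so t8 = 0.
t8 = t5 ∧ t7 must be 0, so at least one of t5, t7 is 0.
Satisfying assignments:
  x1=0, x2=0, x3=1
  x1=0, x2=1, x3=1
  x1=1, x2=0, x3=1
  x1=1, x2=1, x3=1

4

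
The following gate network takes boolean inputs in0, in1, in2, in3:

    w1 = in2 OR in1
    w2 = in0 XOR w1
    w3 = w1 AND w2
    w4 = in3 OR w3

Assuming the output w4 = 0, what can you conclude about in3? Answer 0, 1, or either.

w4 = in3 OR w3 must be 0, so both in3 = 0 and w3 = 0.
Every assignment with w4 = 0 has in3 = 0; there are 5 such assignment(s).

0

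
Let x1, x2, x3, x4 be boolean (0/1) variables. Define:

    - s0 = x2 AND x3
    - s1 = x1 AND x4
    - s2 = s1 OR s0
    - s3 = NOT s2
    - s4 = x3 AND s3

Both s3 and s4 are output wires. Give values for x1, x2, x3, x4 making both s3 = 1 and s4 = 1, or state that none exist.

Check with x1=0 x2=0 x3=1 x4=1:
s0 = x2 AND x3 = 0 AND 1 = 0
s1 = x1 AND x4 = 0 AND 1 = 0
s2 = s1 OR s0 = 0 OR 0 = 0
s3 = NOT s2 = NOT 0 = 1
s4 = x3 AND s3 = 1 AND 1 = 1
So s3 = 1 and s4 = 1.

x1=0 x2=0 x3=1 x4=1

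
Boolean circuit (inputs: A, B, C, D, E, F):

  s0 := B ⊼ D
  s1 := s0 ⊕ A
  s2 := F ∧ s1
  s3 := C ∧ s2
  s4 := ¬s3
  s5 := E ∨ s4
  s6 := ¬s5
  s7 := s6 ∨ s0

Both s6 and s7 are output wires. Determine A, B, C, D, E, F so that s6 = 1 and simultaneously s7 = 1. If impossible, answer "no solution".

A=0, B=0, C=1, D=0, E=0, F=1

Check with A=0, B=0, C=1, D=0, E=0, F=1:
s0 = B ⊼ D = 0 ⊼ 0 = 1
s1 = s0 ⊕ A = 1 ⊕ 0 = 1
s2 = F ∧ s1 = 1 ∧ 1 = 1
s3 = C ∧ s2 = 1 ∧ 1 = 1
s4 = ¬s3 = ¬1 = 0
s5 = E ∨ s4 = 0 ∨ 0 = 0
s6 = ¬s5 = ¬0 = 1
s7 = s6 ∨ s0 = 1 ∨ 1 = 1
So s6 = 1 and s7 = 1.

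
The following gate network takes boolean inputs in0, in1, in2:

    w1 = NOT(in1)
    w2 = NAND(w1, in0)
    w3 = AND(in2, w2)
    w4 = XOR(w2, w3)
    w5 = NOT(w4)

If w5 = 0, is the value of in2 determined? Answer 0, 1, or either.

0

w5 = NOT(w4) must be 0, so w4 = 1.
Every assignment with w5 = 0 has in2 = 0; there are 3 such assignment(s).
  in0=0, in1=0, in2=0
  in0=0, in1=1, in2=0
  in0=1, in1=1, in2=0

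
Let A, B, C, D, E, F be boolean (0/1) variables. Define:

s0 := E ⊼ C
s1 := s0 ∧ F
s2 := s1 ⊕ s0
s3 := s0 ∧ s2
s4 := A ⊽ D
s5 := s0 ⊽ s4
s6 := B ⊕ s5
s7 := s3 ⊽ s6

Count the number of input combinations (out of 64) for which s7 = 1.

s7 = s3 ⊽ s6 must be 1, so both s3 = 0 and s6 = 0.
Enumerating the 64 input combinations, 20 give s7 = 1 and 44 give s7 = 0.

20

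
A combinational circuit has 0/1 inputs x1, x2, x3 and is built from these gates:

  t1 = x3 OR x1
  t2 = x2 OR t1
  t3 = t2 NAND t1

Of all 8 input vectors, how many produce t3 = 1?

t3 = t2 NAND t1 must be 1, so at least one of t2, t1 is 0.
Enumerating the 8 input combinations, 2 give t3 = 1 and 6 give t3 = 0.

2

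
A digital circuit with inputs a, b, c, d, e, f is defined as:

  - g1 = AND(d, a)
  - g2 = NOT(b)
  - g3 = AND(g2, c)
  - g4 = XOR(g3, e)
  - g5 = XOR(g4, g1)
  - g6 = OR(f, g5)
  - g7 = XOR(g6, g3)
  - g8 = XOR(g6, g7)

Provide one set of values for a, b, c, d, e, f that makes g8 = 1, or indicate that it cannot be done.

g8 = XOR(g6, g7) must be 1, so g6 and g7 differ.
Check with a=1 b=0 c=1 d=0 e=1 f=0:
g1 = AND(d, a) = AND(0, 1) = 0
g2 = NOT(b) = NOT 0 = 1
g3 = AND(g2, c) = AND(1, 1) = 1
g4 = XOR(g3, e) = XOR(1, 1) = 0
g5 = XOR(g4, g1) = XOR(0, 0) = 0
g6 = OR(f, g5) = OR(0, 0) = 0
g7 = XOR(g6, g3) = XOR(0, 1) = 1
g8 = XOR(g6, g7) = XOR(0, 1) = 1
So g8 = 1 as required.

a=1 b=0 c=1 d=0 e=1 f=0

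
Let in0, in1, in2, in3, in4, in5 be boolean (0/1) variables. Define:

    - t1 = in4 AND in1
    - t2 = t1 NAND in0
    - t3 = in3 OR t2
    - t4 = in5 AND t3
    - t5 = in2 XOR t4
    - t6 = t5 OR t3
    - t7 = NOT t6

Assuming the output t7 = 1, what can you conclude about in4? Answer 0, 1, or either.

1

t7 = NOT t6 must be 1, so t6 = 0.
t6 = t5 OR t3 must be 0, so both t5 = 0 and t3 = 0.
t5 = in2 XOR t4 must be 0, so in2 and t4 are equal.
Every assignment with t7 = 1 has in4 = 1; there are 2 such assignment(s).
  in0=1, in1=1, in2=0, in3=0, in4=1, in5=0
  in0=1, in1=1, in2=0, in3=0, in4=1, in5=1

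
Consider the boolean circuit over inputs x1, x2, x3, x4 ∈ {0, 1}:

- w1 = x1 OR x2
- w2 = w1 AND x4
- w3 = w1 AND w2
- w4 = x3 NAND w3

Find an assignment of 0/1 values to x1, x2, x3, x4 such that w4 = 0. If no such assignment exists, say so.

w4 = x3 NAND w3 must be 0, so both x3 = 1 and w3 = 1.
w3 = w1 AND w2 must be 1, so both w1 = 1 and w2 = 1.
Check with x1=0 x2=1 x3=1 x4=1:
w1 = x1 OR x2 = 0 OR 1 = 1
w2 = w1 AND x4 = 1 AND 1 = 1
w3 = w1 AND w2 = 1 AND 1 = 1
w4 = x3 NAND w3 = 1 NAND 1 = 0
So w4 = 0 as required.

x1=0 x2=1 x3=1 x4=1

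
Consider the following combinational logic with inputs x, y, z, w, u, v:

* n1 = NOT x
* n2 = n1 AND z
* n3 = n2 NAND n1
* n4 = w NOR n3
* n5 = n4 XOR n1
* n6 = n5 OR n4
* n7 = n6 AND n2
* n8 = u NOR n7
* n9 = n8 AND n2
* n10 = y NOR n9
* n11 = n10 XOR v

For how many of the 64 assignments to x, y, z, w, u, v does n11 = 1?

n11 = n10 XOR v must be 1, so n10 and v differ.
Enumerating the 64 input combinations, 32 give n11 = 1 and 32 give n11 = 0.

32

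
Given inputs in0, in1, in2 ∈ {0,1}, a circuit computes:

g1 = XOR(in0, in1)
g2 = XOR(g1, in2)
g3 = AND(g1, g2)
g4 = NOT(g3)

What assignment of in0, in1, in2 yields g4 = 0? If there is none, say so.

g4 = NOT(g3) must be 0, so g3 = 1.
g3 = AND(g1, g2) must be 1, so both g1 = 1 and g2 = 1.
Check with in0=1, in1=0, in2=0:
g1 = XOR(in0, in1) = XOR(1, 0) = 1
g2 = XOR(g1, in2) = XOR(1, 0) = 1
g3 = AND(g1, g2) = AND(1, 1) = 1
g4 = NOT(g3) = NOT 1 = 0
So g4 = 0 as required.

in0=1, in1=0, in2=0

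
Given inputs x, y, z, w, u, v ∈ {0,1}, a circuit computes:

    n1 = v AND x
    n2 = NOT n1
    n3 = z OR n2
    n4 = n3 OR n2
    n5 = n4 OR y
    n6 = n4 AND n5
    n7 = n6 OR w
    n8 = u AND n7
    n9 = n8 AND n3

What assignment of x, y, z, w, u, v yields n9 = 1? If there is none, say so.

x=1 y=0 z=0 w=1 u=1 v=0

Check with x=1 y=0 z=0 w=1 u=1 v=0:
n1 = v AND x = 0 AND 1 = 0
n2 = NOT n1 = NOT 0 = 1
n3 = z OR n2 = 0 OR 1 = 1
n4 = n3 OR n2 = 1 OR 1 = 1
n5 = n4 OR y = 1 OR 0 = 1
n6 = n4 AND n5 = 1 AND 1 = 1
n7 = n6 OR w = 1 OR 1 = 1
n8 = u AND n7 = 1 AND 1 = 1
n9 = n8 AND n3 = 1 AND 1 = 1
So n9 = 1 as required.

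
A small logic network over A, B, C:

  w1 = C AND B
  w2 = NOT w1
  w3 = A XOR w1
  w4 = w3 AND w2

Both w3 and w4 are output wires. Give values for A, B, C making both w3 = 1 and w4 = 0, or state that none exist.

Check with A=0, B=1, C=1:
w1 = C AND B = 1 AND 1 = 1
w2 = NOT w1 = NOT 1 = 0
w3 = A XOR w1 = 0 XOR 1 = 1
w4 = w3 AND w2 = 1 AND 0 = 0
So w3 = 1 and w4 = 0.

A=0, B=1, C=1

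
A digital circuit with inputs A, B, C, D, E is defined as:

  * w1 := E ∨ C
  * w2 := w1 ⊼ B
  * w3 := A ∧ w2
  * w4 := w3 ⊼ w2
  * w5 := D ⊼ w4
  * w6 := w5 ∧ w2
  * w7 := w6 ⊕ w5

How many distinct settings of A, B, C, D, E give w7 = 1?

6

w7 = w6 ⊕ w5 must be 1, so w6 and w5 differ.
Enumerating the 32 input combinations, 6 give w7 = 1 and 26 give w7 = 0.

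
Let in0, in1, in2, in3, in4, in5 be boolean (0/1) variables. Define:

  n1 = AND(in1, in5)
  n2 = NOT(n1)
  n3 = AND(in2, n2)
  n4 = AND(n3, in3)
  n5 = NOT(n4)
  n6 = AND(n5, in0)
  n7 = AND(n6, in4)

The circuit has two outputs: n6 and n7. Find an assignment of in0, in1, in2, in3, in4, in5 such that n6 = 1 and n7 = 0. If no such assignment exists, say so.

in0=1, in1=0, in2=1, in3=0, in4=0, in5=0

Check with in0=1, in1=0, in2=1, in3=0, in4=0, in5=0:
n1 = AND(in1, in5) = AND(0, 0) = 0
n2 = NOT(n1) = NOT 0 = 1
n3 = AND(in2, n2) = AND(1, 1) = 1
n4 = AND(n3, in3) = AND(1, 0) = 0
n5 = NOT(n4) = NOT 0 = 1
n6 = AND(n5, in0) = AND(1, 1) = 1
n7 = AND(n6, in4) = AND(1, 0) = 0
So n6 = 1 and n7 = 0.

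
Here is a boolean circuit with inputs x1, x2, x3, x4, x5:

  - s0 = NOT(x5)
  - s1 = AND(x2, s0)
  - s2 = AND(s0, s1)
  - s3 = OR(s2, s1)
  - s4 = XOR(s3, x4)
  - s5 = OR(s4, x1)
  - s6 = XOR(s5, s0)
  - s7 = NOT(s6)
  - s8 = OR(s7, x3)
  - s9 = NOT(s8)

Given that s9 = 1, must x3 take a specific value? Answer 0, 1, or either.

s9 = NOT(s8) must be 1, so s8 = 0.
s8 = OR(s7, x3) must be 0, so both s7 = 0 and x3 = 0.
Every assignment with s9 = 1 has x3 = 0; there are 8 such assignment(s).

0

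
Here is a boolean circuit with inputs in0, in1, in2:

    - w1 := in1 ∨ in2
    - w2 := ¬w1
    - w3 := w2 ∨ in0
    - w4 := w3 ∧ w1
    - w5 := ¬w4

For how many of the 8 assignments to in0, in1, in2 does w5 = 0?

3

w5 = ¬w4 must be 0, so w4 = 1.
w4 = w3 ∧ w1 must be 1, so both w3 = 1 and w1 = 1.
w3 = w2 ∨ in0 must be 1, so at least one of w2, in0 is 1.
Satisfying assignments:
  in0=1, in1=0, in2=1
  in0=1, in1=1, in2=0
  in0=1, in1=1, in2=1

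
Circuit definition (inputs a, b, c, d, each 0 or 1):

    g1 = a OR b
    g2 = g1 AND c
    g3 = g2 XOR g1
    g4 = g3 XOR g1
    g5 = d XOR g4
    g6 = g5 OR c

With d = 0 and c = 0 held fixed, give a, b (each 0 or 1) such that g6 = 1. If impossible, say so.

With d = 0 and c = 0 fixed, none of the 4 settings of a, b give g6 = 1.
For example, with a=1, b=1:
g1 = a OR b = 1 OR 1 = 1
g2 = g1 AND c = 1 AND 0 = 0
g3 = g2 XOR g1 = 0 XOR 1 = 1
g4 = g3 XOR g1 = 1 XOR 1 = 0
g5 = d XOR g4 = 0 XOR 0 = 0
g6 = g5 OR c = 0 OR 0 = 0
giving g6 = 0 ≠ 1.

no solution exists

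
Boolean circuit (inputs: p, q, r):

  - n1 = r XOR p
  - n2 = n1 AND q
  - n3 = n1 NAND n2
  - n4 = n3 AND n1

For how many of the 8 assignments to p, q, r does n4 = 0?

6

n4 = n3 AND n1 must be 0, so at least one of n3, n1 is 0.
Enumerating the 8 input combinations, 6 give n4 = 0 and 2 give n4 = 1.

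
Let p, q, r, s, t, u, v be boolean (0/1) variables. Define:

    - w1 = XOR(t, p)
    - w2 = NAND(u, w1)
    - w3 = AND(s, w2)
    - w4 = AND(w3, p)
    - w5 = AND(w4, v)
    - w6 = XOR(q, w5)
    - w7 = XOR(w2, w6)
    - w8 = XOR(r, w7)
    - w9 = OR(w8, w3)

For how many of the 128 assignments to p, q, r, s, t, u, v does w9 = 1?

88

w9 = OR(w8, w3) must be 1, so at least one of w8, w3 is 1.
Enumerating the 128 input combinations, 88 give w9 = 1 and 40 give w9 = 0.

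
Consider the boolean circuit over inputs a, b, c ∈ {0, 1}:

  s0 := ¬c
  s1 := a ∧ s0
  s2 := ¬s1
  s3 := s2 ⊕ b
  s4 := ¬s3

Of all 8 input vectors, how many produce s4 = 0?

s4 = ¬s3 must be 0, so s3 = 1.
s3 = s2 ⊕ b must be 1, so s2 and b differ.
Satisfying assignments:
  a=0, b=0, c=0
  a=0, b=0, c=1
  a=1, b=0, c=1
  a=1, b=1, c=0

4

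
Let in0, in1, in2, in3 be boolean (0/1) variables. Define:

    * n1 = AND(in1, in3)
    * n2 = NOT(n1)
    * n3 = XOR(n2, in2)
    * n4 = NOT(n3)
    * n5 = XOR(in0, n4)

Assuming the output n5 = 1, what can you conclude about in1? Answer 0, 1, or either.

Both values of in1 occur among assignments with n5 = 1:
  in1=0: in0=0, in1=0, in2=1, in3=0
  in1=1: in0=0, in1=1, in2=0, in3=1

either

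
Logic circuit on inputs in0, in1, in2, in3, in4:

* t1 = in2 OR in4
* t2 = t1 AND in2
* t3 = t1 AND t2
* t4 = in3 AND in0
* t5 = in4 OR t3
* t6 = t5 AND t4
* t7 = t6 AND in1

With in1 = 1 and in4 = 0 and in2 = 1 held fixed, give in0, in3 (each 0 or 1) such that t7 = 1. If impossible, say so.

Check with in1 = 1 and in4 = 0 and in2 = 1 and in0=1, in3=1:
t1 = in2 OR in4 = 1 OR 0 = 1
t2 = t1 AND in2 = 1 AND 1 = 1
t3 = t1 AND t2 = 1 AND 1 = 1
t4 = in3 AND in0 = 1 AND 1 = 1
t5 = in4 OR t3 = 0 OR 1 = 1
t6 = t5 AND t4 = 1 AND 1 = 1
t7 = t6 AND in1 = 1 AND 1 = 1
So t7 = 1.

in0=1 in3=1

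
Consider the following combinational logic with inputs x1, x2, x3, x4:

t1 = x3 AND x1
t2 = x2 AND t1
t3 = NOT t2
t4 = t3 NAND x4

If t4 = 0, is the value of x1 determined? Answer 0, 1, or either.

Both values of x1 occur among assignments with t4 = 0:
  x1=0: x1=0, x2=0, x3=0, x4=1
  x1=1: x1=1, x2=0, x3=0, x4=1

either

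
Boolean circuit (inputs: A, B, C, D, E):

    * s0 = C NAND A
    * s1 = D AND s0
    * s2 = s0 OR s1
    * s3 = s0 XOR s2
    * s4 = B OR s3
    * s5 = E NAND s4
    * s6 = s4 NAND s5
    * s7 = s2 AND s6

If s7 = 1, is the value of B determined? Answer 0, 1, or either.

either

Both values of B occur among assignments with s7 = 1:
  B=0: A=0, B=0, C=0, D=0, E=0
  B=1: A=0, B=1, C=0, D=0, E=1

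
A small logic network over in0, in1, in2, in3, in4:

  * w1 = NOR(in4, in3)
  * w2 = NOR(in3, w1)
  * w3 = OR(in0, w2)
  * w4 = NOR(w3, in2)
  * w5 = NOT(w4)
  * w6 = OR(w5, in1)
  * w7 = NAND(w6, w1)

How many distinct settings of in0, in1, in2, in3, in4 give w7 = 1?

w7 = NAND(w6, w1) must be 1, so at least one of w6, w1 is 0.
Enumerating the 32 input combinations, 25 give w7 = 1 and 7 give w7 = 0.

25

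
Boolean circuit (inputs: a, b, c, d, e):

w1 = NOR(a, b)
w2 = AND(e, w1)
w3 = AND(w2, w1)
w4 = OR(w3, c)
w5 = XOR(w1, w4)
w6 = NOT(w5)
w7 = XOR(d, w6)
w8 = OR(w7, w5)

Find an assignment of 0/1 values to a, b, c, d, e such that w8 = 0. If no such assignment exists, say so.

a=0 b=1 c=0 d=1 e=1

w8 = OR(w7, w5) must be 0, so both w7 = 0 and w5 = 0.
w7 = XOR(d, w6) must be 0, so d and w6 are equal.
Check with a=0 b=1 c=0 d=1 e=1:
w1 = NOR(a, b) = NOR(0, 1) = 0
w2 = AND(e, w1) = AND(1, 0) = 0
w3 = AND(w2, w1) = AND(0, 0) = 0
w4 = OR(w3, c) = OR(0, 0) = 0
w5 = XOR(w1, w4) = XOR(0, 0) = 0
w6 = NOT(w5) = NOT 0 = 1
w7 = XOR(d, w6) = XOR(1, 1) = 0
w8 = OR(w7, w5) = OR(0, 0) = 0
So w8 = 0 as required.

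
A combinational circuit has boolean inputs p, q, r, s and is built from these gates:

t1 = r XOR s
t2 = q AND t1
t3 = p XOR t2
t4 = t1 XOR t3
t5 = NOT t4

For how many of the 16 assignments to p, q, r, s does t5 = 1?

t5 = NOT t4 must be 1, so t4 = 0.
Enumerating the 16 input combinations, 8 give t5 = 1 and 8 give t5 = 0.

8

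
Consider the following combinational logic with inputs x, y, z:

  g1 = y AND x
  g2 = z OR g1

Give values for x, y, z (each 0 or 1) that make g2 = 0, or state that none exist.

x=0 y=1 z=0

g2 = z OR g1 must be 0, so both z = 0 and g1 = 0.
Check with x=0 y=1 z=0:
g1 = y AND x = 1 AND 0 = 0
g2 = z OR g1 = 0 OR 0 = 0
So g2 = 0 as required.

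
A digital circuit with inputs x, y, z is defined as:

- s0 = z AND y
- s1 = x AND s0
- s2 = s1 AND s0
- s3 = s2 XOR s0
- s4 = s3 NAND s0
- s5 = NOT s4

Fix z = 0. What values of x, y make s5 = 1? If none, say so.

no solution exists

With z = 0 fixed, none of the 4 settings of x, y give s5 = 1.
For example, with x=1, y=1:
s0 = z AND y = 0 AND 1 = 0
s1 = x AND s0 = 1 AND 0 = 0
s2 = s1 AND s0 = 0 AND 0 = 0
s3 = s2 XOR s0 = 0 XOR 0 = 0
s4 = s3 NAND s0 = 0 NAND 0 = 1
s5 = NOT s4 = NOT 1 = 0
giving s5 = 0 ≠ 1.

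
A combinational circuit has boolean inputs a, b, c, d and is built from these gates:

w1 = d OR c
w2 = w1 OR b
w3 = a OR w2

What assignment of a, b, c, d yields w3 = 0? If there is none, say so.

w3 = a OR w2 must be 0, so both a = 0 and w2 = 0.
Check with a=0 b=0 c=0 d=0:
w1 = d OR c = 0 OR 0 = 0
w2 = w1 OR b = 0 OR 0 = 0
w3 = a OR w2 = 0 OR 0 = 0
So w3 = 0 as required.

a=0 b=0 c=0 d=0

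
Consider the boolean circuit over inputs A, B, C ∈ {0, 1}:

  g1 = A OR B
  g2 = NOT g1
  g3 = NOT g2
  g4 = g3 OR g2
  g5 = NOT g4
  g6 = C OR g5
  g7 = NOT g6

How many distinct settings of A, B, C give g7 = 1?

g7 = NOT g6 must be 1, so g6 = 0.
g6 = C OR g5 must be 0, so both C = 0 and g5 = 0.
g5 = NOT g4 must be 0, so g4 = 1.
Satisfying assignments:
  A=0, B=0, C=0
  A=0, B=1, C=0
  A=1, B=0, C=0
  A=1, B=1, C=0

4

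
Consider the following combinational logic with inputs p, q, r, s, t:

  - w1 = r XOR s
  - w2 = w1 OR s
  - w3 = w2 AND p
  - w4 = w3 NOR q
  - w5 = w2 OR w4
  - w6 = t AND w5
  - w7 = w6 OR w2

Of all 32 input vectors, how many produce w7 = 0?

6

w7 = w6 OR w2 must be 0, so both w6 = 0 and w2 = 0.
w6 = t AND w5 must be 0, so at least one of t, w5 is 0.
w2 = w1 OR s must be 0, so both w1 = 0 and s = 0.
Satisfying assignments:
  p=0, q=0, r=0, s=0, t=0
  p=0, q=1, r=0, s=0, t=0
  p=0, q=1, r=0, s=0, t=1
  p=1, q=0, r=0, s=0, t=0
  p=1, q=1, r=0, s=0, t=0
  p=1, q=1, r=0, s=0, t=1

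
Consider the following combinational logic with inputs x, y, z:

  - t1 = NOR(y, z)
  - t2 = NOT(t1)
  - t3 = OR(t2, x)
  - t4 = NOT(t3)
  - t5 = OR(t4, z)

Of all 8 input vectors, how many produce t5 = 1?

5

t5 = OR(t4, z) must be 1, so at least one of t4, z is 1.
Enumerating the 8 input combinations, 5 give t5 = 1 and 3 give t5 = 0.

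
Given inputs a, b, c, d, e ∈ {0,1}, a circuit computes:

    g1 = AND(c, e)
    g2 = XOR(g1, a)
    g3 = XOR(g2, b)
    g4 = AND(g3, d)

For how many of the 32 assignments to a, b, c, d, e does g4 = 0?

g4 = AND(g3, d) must be 0, so at least one of g3, d is 0.
Enumerating the 32 input combinations, 24 give g4 = 0 and 8 give g4 = 1.

24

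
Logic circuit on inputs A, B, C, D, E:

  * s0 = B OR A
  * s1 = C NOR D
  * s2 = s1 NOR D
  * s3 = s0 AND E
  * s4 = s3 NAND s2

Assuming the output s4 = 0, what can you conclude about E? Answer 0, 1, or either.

s4 = s3 NAND s2 must be 0, so both s3 = 1 and s2 = 1.
s3 = s0 AND E must be 1, so both s0 = 1 and E = 1.
Every assignment with s4 = 0 has E = 1; there are 3 such assignment(s).
  A=0, B=1, C=1, D=0, E=1
  A=1, B=0, C=1, D=0, E=1
  A=1, B=1, C=1, D=0, E=1

1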